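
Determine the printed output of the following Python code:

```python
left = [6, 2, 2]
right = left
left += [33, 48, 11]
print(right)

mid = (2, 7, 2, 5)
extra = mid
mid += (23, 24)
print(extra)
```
[6, 2, 2, 33, 48, 11]
(2, 7, 2, 5)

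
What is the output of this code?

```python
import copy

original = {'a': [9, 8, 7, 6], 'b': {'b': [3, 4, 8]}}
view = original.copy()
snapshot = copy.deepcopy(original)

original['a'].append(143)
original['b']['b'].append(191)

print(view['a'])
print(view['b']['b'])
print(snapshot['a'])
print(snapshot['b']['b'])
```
[9, 8, 7, 6, 143]
[3, 4, 8, 191]
[9, 8, 7, 6]
[3, 4, 8]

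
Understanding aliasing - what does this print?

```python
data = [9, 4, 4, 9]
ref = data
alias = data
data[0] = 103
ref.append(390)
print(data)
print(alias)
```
[103, 4, 4, 9, 390]
[103, 4, 4, 9, 390]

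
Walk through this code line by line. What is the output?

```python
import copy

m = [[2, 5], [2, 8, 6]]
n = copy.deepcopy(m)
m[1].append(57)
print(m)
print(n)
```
[[2, 5], [2, 8, 6, 57]]
[[2, 5], [2, 8, 6]]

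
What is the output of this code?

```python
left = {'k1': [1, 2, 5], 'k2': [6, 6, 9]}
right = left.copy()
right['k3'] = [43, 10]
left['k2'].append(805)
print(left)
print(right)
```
{'k1': [1, 2, 5], 'k2': [6, 6, 9, 805]}
{'k1': [1, 2, 5], 'k2': [6, 6, 9, 805], 'k3': [43, 10]}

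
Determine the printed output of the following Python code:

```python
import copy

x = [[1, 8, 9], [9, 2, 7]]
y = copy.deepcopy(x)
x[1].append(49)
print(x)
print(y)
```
[[1, 8, 9], [9, 2, 7, 49]]
[[1, 8, 9], [9, 2, 7]]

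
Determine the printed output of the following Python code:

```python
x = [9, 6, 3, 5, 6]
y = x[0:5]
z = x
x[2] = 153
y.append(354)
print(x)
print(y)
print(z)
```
[9, 6, 153, 5, 6]
[9, 6, 3, 5, 6, 354]
[9, 6, 153, 5, 6]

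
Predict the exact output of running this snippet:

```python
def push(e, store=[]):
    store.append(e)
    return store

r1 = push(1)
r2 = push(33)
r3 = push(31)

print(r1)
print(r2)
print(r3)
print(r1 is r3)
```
[1, 33, 31]
[1, 33, 31]
[1, 33, 31]
True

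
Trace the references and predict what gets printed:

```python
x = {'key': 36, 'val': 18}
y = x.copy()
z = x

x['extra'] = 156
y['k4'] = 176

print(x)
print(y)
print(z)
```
{'key': 36, 'val': 18, 'extra': 156}
{'key': 36, 'val': 18, 'k4': 176}
{'key': 36, 'val': 18, 'extra': 156}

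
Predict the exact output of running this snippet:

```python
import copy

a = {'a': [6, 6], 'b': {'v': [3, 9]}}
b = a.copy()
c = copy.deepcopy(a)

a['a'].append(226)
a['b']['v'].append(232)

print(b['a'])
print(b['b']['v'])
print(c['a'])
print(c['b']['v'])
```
[6, 6, 226]
[3, 9, 232]
[6, 6]
[3, 9]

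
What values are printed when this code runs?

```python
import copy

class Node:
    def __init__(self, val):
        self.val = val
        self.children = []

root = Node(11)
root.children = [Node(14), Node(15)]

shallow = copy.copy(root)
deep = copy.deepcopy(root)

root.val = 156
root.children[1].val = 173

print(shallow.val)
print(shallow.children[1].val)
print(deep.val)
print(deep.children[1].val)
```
11
173
11
15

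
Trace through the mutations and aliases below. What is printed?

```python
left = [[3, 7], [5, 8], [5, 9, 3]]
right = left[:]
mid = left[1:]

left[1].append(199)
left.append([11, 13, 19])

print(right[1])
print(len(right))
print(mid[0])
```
[5, 8, 199]
3
[5, 8, 199]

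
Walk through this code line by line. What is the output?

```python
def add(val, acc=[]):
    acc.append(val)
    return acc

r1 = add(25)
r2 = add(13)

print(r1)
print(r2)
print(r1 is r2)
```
[25, 13]
[25, 13]
True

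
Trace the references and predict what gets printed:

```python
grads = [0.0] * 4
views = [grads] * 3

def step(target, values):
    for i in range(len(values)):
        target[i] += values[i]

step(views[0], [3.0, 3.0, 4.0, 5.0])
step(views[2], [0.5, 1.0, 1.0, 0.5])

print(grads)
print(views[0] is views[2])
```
[3.5, 4.0, 5.0, 5.5]
True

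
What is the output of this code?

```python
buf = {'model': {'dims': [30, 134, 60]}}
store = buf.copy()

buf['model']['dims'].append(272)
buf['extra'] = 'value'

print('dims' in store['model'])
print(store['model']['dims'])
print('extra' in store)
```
True
[30, 134, 60, 272]
False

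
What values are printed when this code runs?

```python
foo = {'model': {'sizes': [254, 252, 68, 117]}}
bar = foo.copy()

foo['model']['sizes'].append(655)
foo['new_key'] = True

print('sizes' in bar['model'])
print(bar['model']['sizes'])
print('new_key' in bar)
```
True
[254, 252, 68, 117, 655]
False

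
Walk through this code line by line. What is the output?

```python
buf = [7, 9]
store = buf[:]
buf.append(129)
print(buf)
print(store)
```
[7, 9, 129]
[7, 9]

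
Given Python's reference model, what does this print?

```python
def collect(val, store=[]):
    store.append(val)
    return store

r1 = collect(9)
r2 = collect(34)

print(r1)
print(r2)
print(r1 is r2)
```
[9, 34]
[9, 34]
True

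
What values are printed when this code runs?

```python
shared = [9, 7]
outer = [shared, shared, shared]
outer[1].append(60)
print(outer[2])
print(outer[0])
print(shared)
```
[9, 7, 60]
[9, 7, 60]
[9, 7, 60]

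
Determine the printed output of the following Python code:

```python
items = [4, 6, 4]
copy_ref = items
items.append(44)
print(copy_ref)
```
[4, 6, 4, 44]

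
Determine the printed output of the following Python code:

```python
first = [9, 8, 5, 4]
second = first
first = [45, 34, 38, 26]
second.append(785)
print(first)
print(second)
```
[45, 34, 38, 26]
[9, 8, 5, 4, 785]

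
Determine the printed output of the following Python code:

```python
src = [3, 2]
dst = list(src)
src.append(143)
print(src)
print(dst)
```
[3, 2, 143]
[3, 2]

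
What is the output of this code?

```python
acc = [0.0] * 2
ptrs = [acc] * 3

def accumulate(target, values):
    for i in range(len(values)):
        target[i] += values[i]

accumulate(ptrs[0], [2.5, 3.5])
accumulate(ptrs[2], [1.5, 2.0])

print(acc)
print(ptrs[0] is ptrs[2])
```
[4.0, 5.5]
True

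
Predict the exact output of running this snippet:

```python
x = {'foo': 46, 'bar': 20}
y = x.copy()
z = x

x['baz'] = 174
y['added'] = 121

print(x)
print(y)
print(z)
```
{'foo': 46, 'bar': 20, 'baz': 174}
{'foo': 46, 'bar': 20, 'added': 121}
{'foo': 46, 'bar': 20, 'baz': 174}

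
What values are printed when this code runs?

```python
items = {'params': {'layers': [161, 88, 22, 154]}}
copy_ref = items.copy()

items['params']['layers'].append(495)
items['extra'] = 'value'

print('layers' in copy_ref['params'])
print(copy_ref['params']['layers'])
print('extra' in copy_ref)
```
True
[161, 88, 22, 154, 495]
False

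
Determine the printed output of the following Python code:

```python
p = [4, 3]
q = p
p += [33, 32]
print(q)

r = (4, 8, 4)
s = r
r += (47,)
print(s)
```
[4, 3, 33, 32]
(4, 8, 4)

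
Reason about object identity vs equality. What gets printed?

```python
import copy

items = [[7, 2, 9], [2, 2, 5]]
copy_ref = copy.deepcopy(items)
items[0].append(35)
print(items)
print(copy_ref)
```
[[7, 2, 9, 35], [2, 2, 5]]
[[7, 2, 9], [2, 2, 5]]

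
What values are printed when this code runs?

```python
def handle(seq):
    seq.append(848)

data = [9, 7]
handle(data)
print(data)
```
[9, 7, 848]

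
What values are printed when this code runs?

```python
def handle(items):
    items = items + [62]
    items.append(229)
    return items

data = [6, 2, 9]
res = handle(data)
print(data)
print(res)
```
[6, 2, 9]
[6, 2, 9, 62, 229]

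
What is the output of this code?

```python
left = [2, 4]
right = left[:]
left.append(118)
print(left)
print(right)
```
[2, 4, 118]
[2, 4]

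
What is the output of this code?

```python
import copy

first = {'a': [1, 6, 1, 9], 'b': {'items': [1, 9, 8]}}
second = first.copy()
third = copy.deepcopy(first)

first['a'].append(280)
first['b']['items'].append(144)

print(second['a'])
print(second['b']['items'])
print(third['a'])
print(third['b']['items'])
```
[1, 6, 1, 9, 280]
[1, 9, 8, 144]
[1, 6, 1, 9]
[1, 9, 8]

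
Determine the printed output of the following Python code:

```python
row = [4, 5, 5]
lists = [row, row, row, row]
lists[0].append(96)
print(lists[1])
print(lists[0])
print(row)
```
[4, 5, 5, 96]
[4, 5, 5, 96]
[4, 5, 5, 96]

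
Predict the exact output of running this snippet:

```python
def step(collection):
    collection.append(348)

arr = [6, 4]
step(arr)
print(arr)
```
[6, 4, 348]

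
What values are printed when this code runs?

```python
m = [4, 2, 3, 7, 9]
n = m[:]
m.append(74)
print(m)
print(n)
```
[4, 2, 3, 7, 9, 74]
[4, 2, 3, 7, 9]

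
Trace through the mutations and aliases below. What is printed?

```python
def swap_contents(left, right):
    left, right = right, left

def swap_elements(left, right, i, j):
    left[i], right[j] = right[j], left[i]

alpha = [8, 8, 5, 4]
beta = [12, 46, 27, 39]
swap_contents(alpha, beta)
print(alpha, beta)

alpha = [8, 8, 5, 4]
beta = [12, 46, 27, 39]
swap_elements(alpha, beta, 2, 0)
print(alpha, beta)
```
[8, 8, 5, 4] [12, 46, 27, 39]
[8, 8, 12, 4] [5, 46, 27, 39]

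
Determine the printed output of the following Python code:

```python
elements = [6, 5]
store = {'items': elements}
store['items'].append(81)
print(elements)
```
[6, 5, 81]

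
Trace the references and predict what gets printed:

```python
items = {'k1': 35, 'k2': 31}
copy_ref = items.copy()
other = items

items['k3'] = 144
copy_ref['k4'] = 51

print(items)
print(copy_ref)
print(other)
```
{'k1': 35, 'k2': 31, 'k3': 144}
{'k1': 35, 'k2': 31, 'k4': 51}
{'k1': 35, 'k2': 31, 'k3': 144}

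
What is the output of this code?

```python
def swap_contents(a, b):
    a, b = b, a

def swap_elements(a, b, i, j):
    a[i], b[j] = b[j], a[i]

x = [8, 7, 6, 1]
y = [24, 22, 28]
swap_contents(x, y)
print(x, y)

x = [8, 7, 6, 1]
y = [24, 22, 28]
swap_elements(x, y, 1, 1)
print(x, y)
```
[8, 7, 6, 1] [24, 22, 28]
[8, 22, 6, 1] [24, 7, 28]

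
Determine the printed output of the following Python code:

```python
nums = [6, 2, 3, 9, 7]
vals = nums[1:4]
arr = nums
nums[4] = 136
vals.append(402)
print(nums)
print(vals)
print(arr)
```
[6, 2, 3, 9, 136]
[2, 3, 9, 402]
[6, 2, 3, 9, 136]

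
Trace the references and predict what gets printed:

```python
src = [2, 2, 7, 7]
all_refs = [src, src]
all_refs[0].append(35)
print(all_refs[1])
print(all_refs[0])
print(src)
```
[2, 2, 7, 7, 35]
[2, 2, 7, 7, 35]
[2, 2, 7, 7, 35]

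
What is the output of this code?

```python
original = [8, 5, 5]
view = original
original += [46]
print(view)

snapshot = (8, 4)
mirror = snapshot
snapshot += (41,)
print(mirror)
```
[8, 5, 5, 46]
(8, 4)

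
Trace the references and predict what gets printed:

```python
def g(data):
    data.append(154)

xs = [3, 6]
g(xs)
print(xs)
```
[3, 6, 154]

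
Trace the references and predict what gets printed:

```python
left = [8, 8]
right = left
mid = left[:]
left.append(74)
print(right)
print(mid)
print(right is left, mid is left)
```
[8, 8, 74]
[8, 8]
True False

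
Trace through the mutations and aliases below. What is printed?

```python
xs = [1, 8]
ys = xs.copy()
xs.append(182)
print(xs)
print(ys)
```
[1, 8, 182]
[1, 8]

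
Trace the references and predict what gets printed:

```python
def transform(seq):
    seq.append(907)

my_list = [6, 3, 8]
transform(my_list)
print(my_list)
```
[6, 3, 8, 907]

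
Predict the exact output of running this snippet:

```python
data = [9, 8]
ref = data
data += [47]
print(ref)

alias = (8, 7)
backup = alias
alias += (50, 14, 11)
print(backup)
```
[9, 8, 47]
(8, 7)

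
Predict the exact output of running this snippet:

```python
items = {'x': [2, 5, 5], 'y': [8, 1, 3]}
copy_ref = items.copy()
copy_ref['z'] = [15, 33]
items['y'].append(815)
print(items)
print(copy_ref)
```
{'x': [2, 5, 5], 'y': [8, 1, 3, 815]}
{'x': [2, 5, 5], 'y': [8, 1, 3, 815], 'z': [15, 33]}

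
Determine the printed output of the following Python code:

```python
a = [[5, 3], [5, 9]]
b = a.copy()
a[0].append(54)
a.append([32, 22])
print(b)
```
[[5, 3, 54], [5, 9]]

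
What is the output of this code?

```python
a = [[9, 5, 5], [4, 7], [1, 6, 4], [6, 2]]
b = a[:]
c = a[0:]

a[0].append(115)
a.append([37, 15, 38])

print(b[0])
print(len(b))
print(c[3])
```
[9, 5, 5, 115]
4
[6, 2]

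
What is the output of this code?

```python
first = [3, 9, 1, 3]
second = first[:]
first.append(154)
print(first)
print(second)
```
[3, 9, 1, 3, 154]
[3, 9, 1, 3]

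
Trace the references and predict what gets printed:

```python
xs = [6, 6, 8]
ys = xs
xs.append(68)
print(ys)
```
[6, 6, 8, 68]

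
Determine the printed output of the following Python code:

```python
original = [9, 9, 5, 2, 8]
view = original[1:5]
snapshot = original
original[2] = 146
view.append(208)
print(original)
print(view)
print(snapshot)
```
[9, 9, 146, 2, 8]
[9, 5, 2, 8, 208]
[9, 9, 146, 2, 8]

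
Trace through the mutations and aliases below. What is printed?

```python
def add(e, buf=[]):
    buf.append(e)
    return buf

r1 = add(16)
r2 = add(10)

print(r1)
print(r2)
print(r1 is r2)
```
[16, 10]
[16, 10]
True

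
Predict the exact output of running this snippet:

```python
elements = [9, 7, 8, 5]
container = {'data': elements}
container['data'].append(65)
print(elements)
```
[9, 7, 8, 5, 65]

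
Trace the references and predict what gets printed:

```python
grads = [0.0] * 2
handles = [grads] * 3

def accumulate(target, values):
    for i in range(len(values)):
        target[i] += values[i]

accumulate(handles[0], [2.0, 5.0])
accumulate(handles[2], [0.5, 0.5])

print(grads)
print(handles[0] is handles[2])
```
[2.5, 5.5]
True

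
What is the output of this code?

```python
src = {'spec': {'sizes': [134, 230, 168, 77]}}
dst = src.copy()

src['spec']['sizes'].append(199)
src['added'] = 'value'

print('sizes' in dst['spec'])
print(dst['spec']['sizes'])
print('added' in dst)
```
True
[134, 230, 168, 77, 199]
False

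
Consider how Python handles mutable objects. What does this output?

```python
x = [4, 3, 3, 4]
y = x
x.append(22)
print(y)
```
[4, 3, 3, 4, 22]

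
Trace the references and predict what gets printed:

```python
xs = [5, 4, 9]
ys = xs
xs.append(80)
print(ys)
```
[5, 4, 9, 80]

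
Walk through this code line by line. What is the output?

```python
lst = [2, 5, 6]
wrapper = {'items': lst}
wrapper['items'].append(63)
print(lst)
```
[2, 5, 6, 63]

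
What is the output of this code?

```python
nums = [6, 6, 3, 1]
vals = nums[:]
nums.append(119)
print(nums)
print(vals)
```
[6, 6, 3, 1, 119]
[6, 6, 3, 1]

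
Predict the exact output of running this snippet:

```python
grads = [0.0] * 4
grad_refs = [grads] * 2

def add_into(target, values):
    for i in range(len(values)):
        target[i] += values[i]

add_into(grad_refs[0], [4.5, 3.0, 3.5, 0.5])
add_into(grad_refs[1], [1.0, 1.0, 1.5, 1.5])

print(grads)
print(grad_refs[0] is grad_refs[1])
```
[5.5, 4.0, 5.0, 2.0]
True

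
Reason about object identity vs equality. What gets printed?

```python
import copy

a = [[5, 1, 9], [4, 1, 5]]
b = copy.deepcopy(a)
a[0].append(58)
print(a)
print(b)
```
[[5, 1, 9, 58], [4, 1, 5]]
[[5, 1, 9], [4, 1, 5]]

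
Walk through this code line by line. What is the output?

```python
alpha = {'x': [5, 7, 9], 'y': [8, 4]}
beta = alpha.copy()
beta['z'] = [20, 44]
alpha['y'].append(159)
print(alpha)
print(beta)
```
{'x': [5, 7, 9], 'y': [8, 4, 159]}
{'x': [5, 7, 9], 'y': [8, 4, 159], 'z': [20, 44]}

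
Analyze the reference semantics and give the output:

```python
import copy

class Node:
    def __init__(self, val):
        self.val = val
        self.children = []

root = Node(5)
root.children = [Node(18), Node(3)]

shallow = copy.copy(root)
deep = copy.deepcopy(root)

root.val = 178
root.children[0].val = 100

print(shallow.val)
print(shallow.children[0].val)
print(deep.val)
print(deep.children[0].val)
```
5
100
5
18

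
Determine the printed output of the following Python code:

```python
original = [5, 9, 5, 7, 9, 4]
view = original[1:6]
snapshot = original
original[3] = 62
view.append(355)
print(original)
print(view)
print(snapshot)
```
[5, 9, 5, 62, 9, 4]
[9, 5, 7, 9, 4, 355]
[5, 9, 5, 62, 9, 4]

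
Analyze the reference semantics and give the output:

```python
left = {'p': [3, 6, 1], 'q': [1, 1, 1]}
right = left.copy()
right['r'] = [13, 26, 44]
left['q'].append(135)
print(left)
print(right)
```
{'p': [3, 6, 1], 'q': [1, 1, 1, 135]}
{'p': [3, 6, 1], 'q': [1, 1, 1, 135], 'r': [13, 26, 44]}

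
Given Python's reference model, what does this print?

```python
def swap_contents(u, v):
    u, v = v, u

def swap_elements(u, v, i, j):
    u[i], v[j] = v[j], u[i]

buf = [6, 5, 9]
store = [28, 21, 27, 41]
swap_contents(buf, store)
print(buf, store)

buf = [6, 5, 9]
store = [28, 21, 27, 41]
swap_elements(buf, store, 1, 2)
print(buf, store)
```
[6, 5, 9] [28, 21, 27, 41]
[6, 27, 9] [28, 21, 5, 41]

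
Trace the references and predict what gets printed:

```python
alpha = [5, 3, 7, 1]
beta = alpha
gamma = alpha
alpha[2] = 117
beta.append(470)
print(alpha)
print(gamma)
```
[5, 3, 117, 1, 470]
[5, 3, 117, 1, 470]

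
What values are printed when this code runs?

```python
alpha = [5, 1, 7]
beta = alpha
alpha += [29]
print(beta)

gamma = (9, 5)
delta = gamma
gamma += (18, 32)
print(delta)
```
[5, 1, 7, 29]
(9, 5)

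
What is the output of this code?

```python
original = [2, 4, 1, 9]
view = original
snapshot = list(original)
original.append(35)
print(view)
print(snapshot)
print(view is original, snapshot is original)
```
[2, 4, 1, 9, 35]
[2, 4, 1, 9]
True False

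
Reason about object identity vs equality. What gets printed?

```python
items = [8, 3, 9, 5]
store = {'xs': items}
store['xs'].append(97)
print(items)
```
[8, 3, 9, 5, 97]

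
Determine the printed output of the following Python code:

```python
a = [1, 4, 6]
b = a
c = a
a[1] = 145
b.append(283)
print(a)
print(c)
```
[1, 145, 6, 283]
[1, 145, 6, 283]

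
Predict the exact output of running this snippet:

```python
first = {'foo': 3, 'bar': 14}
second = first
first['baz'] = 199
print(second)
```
{'foo': 3, 'bar': 14, 'baz': 199}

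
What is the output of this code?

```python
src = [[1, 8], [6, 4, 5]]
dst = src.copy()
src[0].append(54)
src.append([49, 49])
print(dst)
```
[[1, 8, 54], [6, 4, 5]]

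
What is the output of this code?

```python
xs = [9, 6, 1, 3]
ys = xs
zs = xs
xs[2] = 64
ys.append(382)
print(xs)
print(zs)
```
[9, 6, 64, 3, 382]
[9, 6, 64, 3, 382]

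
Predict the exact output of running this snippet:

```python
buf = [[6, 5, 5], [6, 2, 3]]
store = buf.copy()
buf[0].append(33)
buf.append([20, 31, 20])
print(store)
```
[[6, 5, 5, 33], [6, 2, 3]]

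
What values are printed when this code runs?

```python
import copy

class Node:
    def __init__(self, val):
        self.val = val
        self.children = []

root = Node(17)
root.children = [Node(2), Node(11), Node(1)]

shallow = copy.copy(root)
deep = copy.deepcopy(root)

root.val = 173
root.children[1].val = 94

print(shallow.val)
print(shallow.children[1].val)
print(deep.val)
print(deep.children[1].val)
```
17
94
17
11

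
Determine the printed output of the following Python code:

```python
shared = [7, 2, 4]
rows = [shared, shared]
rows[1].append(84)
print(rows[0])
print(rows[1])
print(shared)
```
[7, 2, 4, 84]
[7, 2, 4, 84]
[7, 2, 4, 84]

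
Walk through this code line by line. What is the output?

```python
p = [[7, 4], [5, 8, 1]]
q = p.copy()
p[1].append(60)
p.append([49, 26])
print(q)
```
[[7, 4], [5, 8, 1, 60]]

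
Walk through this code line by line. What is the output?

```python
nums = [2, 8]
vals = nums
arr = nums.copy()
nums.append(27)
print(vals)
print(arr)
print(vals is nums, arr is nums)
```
[2, 8, 27]
[2, 8]
True False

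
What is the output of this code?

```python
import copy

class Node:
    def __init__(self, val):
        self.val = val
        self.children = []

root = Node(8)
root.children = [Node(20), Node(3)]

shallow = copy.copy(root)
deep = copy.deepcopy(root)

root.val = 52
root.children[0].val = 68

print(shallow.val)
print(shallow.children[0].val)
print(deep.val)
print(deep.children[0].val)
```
8
68
8
20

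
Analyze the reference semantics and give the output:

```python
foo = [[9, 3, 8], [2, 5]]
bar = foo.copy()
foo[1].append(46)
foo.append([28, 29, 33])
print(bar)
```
[[9, 3, 8], [2, 5, 46]]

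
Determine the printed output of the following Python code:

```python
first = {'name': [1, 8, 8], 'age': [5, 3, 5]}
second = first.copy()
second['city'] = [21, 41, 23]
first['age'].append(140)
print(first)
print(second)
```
{'name': [1, 8, 8], 'age': [5, 3, 5, 140]}
{'name': [1, 8, 8], 'age': [5, 3, 5, 140], 'city': [21, 41, 23]}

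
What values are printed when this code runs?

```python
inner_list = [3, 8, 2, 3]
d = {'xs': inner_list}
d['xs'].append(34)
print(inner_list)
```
[3, 8, 2, 3, 34]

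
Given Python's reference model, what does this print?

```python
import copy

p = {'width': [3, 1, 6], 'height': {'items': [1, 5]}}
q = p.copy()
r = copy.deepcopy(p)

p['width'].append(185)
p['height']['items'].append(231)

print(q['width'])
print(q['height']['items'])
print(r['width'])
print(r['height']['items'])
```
[3, 1, 6, 185]
[1, 5, 231]
[3, 1, 6]
[1, 5]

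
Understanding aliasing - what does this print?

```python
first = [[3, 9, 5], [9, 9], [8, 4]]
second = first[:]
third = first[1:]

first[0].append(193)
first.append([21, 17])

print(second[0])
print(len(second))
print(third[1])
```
[3, 9, 5, 193]
3
[8, 4]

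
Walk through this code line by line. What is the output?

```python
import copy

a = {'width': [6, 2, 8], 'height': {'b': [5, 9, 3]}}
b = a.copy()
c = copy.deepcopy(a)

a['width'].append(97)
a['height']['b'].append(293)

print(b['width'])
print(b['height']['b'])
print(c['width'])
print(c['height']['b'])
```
[6, 2, 8, 97]
[5, 9, 3, 293]
[6, 2, 8]
[5, 9, 3]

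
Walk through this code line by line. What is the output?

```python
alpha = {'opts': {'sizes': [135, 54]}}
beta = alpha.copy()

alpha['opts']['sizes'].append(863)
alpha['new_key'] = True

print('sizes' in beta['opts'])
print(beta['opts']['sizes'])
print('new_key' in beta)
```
True
[135, 54, 863]
False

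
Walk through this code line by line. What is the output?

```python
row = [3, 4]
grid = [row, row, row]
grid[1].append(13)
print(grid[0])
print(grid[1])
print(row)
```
[3, 4, 13]
[3, 4, 13]
[3, 4, 13]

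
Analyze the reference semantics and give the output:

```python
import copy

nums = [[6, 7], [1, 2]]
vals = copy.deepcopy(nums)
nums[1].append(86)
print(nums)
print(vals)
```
[[6, 7], [1, 2, 86]]
[[6, 7], [1, 2]]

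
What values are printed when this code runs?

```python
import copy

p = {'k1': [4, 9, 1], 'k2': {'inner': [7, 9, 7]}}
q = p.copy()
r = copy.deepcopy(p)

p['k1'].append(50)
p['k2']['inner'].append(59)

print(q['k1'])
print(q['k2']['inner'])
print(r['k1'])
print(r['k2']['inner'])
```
[4, 9, 1, 50]
[7, 9, 7, 59]
[4, 9, 1]
[7, 9, 7]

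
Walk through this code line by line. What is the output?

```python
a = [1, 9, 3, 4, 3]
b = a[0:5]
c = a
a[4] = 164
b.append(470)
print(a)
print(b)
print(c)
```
[1, 9, 3, 4, 164]
[1, 9, 3, 4, 3, 470]
[1, 9, 3, 4, 164]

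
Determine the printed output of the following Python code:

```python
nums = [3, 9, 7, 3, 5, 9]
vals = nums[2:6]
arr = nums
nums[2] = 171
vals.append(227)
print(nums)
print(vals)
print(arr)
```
[3, 9, 171, 3, 5, 9]
[7, 3, 5, 9, 227]
[3, 9, 171, 3, 5, 9]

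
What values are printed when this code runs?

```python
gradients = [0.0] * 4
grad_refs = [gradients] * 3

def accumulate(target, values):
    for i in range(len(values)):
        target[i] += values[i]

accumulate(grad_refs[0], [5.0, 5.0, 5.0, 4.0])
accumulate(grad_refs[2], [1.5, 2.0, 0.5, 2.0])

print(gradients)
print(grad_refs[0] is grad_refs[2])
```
[6.5, 7.0, 5.5, 6.0]
True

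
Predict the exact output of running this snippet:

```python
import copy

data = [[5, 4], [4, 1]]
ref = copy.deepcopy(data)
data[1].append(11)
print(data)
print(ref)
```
[[5, 4], [4, 1, 11]]
[[5, 4], [4, 1]]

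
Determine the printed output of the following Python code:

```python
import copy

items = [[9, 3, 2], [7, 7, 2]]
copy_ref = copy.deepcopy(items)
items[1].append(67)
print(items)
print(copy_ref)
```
[[9, 3, 2], [7, 7, 2, 67]]
[[9, 3, 2], [7, 7, 2]]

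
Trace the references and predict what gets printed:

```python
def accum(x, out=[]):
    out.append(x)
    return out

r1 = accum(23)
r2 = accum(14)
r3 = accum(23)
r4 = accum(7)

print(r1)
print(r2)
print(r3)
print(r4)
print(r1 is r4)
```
[23, 14, 23, 7]
[23, 14, 23, 7]
[23, 14, 23, 7]
[23, 14, 23, 7]
True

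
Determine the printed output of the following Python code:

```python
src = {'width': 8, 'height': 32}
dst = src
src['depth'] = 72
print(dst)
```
{'width': 8, 'height': 32, 'depth': 72}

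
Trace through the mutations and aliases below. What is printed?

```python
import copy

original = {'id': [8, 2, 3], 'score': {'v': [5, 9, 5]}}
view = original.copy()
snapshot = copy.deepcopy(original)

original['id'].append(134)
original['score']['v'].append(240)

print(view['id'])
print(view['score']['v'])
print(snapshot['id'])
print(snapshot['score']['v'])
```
[8, 2, 3, 134]
[5, 9, 5, 240]
[8, 2, 3]
[5, 9, 5]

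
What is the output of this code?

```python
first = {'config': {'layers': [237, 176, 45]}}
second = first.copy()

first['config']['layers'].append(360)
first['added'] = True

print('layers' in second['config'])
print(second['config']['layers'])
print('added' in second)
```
True
[237, 176, 45, 360]
False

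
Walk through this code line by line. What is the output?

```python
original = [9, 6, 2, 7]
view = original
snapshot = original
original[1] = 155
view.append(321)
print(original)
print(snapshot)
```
[9, 155, 2, 7, 321]
[9, 155, 2, 7, 321]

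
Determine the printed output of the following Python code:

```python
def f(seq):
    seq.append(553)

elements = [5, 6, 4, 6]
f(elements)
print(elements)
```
[5, 6, 4, 6, 553]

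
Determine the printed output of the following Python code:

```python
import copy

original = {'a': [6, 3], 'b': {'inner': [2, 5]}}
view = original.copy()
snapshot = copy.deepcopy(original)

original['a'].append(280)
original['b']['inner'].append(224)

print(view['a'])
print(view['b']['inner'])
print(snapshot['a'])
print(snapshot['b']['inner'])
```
[6, 3, 280]
[2, 5, 224]
[6, 3]
[2, 5]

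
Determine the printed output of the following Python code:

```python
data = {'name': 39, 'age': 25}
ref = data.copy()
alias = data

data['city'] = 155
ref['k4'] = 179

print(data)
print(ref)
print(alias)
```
{'name': 39, 'age': 25, 'city': 155}
{'name': 39, 'age': 25, 'k4': 179}
{'name': 39, 'age': 25, 'city': 155}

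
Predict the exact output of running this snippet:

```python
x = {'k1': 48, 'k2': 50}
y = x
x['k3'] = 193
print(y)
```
{'k1': 48, 'k2': 50, 'k3': 193}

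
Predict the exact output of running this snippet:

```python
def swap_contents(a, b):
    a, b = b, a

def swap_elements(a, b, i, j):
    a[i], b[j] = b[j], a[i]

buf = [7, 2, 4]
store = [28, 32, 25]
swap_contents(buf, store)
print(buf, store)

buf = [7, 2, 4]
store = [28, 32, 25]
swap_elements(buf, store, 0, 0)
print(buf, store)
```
[7, 2, 4] [28, 32, 25]
[28, 2, 4] [7, 32, 25]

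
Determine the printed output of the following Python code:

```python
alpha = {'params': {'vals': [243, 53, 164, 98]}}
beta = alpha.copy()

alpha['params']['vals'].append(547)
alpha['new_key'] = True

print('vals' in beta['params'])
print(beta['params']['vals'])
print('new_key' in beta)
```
True
[243, 53, 164, 98, 547]
False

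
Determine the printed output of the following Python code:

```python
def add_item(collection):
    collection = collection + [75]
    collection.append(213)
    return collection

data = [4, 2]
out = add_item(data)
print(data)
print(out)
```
[4, 2]
[4, 2, 75, 213]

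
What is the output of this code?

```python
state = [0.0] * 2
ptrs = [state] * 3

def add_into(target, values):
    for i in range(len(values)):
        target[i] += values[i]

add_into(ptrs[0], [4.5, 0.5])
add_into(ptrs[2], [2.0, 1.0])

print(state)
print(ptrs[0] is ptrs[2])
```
[6.5, 1.5]
True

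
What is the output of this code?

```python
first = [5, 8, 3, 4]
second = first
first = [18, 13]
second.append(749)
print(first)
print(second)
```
[18, 13]
[5, 8, 3, 4, 749]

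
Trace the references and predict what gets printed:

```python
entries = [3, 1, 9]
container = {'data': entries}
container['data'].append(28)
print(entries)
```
[3, 1, 9, 28]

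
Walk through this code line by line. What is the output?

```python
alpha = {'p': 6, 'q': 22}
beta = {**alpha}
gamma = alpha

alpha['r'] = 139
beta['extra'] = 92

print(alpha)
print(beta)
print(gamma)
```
{'p': 6, 'q': 22, 'r': 139}
{'p': 6, 'q': 22, 'extra': 92}
{'p': 6, 'q': 22, 'r': 139}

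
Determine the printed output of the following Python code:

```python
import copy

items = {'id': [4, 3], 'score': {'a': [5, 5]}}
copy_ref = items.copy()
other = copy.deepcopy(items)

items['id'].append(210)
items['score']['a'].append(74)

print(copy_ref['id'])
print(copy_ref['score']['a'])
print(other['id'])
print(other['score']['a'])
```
[4, 3, 210]
[5, 5, 74]
[4, 3]
[5, 5]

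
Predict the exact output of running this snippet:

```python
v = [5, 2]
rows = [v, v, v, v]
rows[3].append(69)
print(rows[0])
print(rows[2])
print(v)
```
[5, 2, 69]
[5, 2, 69]
[5, 2, 69]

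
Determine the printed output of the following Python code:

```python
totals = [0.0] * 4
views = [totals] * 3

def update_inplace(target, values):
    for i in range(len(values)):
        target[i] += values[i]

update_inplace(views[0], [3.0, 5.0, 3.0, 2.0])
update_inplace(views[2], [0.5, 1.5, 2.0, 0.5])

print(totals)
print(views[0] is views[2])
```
[3.5, 6.5, 5.0, 2.5]
True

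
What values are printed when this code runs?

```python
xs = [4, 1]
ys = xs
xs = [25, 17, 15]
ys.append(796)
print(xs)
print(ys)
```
[25, 17, 15]
[4, 1, 796]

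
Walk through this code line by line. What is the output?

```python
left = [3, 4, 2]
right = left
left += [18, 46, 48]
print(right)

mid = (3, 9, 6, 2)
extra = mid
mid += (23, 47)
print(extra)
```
[3, 4, 2, 18, 46, 48]
(3, 9, 6, 2)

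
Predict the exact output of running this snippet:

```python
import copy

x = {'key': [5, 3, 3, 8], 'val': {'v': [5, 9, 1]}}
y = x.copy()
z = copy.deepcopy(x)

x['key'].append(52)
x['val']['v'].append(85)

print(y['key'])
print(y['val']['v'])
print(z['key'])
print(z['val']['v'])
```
[5, 3, 3, 8, 52]
[5, 9, 1, 85]
[5, 3, 3, 8]
[5, 9, 1]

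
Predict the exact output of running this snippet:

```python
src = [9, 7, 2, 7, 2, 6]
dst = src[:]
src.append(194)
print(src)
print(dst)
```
[9, 7, 2, 7, 2, 6, 194]
[9, 7, 2, 7, 2, 6]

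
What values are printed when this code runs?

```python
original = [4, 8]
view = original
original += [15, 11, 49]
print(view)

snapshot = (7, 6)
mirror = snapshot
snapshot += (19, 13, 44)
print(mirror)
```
[4, 8, 15, 11, 49]
(7, 6)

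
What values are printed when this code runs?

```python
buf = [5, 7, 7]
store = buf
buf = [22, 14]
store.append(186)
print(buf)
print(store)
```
[22, 14]
[5, 7, 7, 186]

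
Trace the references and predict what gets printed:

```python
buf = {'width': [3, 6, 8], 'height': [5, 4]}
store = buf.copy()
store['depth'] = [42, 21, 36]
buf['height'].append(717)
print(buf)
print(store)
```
{'width': [3, 6, 8], 'height': [5, 4, 717]}
{'width': [3, 6, 8], 'height': [5, 4, 717], 'depth': [42, 21, 36]}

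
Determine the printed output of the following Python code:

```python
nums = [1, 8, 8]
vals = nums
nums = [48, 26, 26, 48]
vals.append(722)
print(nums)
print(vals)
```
[48, 26, 26, 48]
[1, 8, 8, 722]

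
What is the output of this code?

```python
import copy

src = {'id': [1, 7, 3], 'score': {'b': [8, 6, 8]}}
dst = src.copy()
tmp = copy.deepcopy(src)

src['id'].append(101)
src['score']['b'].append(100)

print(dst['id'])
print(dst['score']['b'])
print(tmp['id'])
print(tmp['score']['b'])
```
[1, 7, 3, 101]
[8, 6, 8, 100]
[1, 7, 3]
[8, 6, 8]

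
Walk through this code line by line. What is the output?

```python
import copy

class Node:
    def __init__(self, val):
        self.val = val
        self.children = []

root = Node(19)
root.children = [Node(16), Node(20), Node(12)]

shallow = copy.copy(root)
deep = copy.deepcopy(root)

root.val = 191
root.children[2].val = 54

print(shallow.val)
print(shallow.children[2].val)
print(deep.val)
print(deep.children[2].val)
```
19
54
19
12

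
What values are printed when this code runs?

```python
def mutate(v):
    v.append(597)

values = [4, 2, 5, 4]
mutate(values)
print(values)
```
[4, 2, 5, 4, 597]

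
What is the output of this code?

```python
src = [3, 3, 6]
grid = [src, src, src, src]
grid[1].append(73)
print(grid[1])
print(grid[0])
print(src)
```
[3, 3, 6, 73]
[3, 3, 6, 73]
[3, 3, 6, 73]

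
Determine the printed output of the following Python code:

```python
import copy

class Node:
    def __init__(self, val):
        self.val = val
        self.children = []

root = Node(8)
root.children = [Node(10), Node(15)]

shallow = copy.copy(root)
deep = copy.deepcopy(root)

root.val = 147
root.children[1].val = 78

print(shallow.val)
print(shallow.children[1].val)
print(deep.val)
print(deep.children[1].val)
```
8
78
8
15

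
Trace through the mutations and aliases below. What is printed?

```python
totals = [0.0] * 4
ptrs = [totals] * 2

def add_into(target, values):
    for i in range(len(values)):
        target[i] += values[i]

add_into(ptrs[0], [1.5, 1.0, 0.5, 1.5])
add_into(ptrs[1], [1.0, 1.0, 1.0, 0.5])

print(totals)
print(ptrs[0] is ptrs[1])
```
[2.5, 2.0, 1.5, 2.0]
True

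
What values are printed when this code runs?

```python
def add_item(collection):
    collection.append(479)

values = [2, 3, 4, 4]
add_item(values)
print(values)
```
[2, 3, 4, 4, 479]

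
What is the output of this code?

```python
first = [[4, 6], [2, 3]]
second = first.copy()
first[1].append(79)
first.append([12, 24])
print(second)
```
[[4, 6], [2, 3, 79]]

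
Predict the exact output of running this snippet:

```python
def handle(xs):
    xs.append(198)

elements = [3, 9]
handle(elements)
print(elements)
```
[3, 9, 198]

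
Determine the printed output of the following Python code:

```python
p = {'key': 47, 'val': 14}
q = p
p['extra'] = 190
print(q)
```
{'key': 47, 'val': 14, 'extra': 190}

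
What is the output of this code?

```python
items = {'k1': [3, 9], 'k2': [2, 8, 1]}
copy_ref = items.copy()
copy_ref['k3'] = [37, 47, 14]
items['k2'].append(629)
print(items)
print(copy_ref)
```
{'k1': [3, 9], 'k2': [2, 8, 1, 629]}
{'k1': [3, 9], 'k2': [2, 8, 1, 629], 'k3': [37, 47, 14]}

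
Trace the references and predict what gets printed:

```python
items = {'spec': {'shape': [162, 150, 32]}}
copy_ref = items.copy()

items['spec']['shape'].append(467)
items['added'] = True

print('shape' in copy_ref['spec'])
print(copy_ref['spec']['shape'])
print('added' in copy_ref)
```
True
[162, 150, 32, 467]
False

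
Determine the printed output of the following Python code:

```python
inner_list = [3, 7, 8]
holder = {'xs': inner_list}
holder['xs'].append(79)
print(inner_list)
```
[3, 7, 8, 79]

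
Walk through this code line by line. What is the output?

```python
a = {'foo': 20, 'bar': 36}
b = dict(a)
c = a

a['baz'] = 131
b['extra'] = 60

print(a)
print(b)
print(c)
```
{'foo': 20, 'bar': 36, 'baz': 131}
{'foo': 20, 'bar': 36, 'extra': 60}
{'foo': 20, 'bar': 36, 'baz': 131}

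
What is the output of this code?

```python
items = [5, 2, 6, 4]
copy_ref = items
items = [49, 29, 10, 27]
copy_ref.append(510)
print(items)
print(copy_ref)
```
[49, 29, 10, 27]
[5, 2, 6, 4, 510]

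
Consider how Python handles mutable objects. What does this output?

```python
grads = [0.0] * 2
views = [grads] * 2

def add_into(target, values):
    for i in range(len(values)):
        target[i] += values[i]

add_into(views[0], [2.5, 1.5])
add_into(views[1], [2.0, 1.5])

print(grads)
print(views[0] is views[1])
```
[4.5, 3.0]
True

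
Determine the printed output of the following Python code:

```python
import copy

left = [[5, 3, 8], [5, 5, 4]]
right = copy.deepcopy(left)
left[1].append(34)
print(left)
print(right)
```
[[5, 3, 8], [5, 5, 4, 34]]
[[5, 3, 8], [5, 5, 4]]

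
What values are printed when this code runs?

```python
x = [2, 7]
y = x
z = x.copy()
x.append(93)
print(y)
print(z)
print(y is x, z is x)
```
[2, 7, 93]
[2, 7]
True False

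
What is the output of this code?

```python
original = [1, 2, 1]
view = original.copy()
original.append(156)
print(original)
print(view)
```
[1, 2, 1, 156]
[1, 2, 1]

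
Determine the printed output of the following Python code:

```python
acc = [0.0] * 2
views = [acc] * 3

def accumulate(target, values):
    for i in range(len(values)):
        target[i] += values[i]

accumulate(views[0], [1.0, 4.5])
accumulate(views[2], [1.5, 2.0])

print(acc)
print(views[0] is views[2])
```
[2.5, 6.5]
True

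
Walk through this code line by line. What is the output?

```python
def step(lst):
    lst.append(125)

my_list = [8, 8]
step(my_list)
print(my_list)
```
[8, 8, 125]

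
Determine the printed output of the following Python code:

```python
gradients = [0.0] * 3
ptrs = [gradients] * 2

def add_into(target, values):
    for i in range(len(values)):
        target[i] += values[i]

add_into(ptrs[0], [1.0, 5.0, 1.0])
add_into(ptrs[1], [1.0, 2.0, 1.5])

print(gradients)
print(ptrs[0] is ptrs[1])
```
[2.0, 7.0, 2.5]
True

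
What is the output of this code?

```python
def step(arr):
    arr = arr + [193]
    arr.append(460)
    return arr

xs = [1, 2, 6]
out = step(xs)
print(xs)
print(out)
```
[1, 2, 6]
[1, 2, 6, 193, 460]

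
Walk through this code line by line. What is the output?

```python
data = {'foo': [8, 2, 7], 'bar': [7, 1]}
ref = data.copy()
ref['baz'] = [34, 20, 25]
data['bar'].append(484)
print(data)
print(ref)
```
{'foo': [8, 2, 7], 'bar': [7, 1, 484]}
{'foo': [8, 2, 7], 'bar': [7, 1, 484], 'baz': [34, 20, 25]}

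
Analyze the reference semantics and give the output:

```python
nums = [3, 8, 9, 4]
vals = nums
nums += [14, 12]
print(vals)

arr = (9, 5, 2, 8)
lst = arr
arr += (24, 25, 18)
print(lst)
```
[3, 8, 9, 4, 14, 12]
(9, 5, 2, 8)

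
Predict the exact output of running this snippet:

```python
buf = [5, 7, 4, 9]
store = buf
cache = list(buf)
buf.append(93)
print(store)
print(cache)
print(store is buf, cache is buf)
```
[5, 7, 4, 9, 93]
[5, 7, 4, 9]
True False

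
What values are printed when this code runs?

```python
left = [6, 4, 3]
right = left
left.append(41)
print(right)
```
[6, 4, 3, 41]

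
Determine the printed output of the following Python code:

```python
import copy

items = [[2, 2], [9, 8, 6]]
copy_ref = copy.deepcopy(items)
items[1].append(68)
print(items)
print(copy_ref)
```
[[2, 2], [9, 8, 6, 68]]
[[2, 2], [9, 8, 6]]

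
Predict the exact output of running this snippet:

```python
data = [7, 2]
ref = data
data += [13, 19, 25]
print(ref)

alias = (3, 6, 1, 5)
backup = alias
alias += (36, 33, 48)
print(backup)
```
[7, 2, 13, 19, 25]
(3, 6, 1, 5)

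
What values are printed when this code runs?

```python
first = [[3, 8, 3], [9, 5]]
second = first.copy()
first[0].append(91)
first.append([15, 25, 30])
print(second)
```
[[3, 8, 3, 91], [9, 5]]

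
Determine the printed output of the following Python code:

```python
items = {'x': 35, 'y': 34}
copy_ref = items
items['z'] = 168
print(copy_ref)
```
{'x': 35, 'y': 34, 'z': 168}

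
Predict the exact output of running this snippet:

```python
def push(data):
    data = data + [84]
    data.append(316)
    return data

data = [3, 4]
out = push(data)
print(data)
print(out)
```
[3, 4]
[3, 4, 84, 316]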